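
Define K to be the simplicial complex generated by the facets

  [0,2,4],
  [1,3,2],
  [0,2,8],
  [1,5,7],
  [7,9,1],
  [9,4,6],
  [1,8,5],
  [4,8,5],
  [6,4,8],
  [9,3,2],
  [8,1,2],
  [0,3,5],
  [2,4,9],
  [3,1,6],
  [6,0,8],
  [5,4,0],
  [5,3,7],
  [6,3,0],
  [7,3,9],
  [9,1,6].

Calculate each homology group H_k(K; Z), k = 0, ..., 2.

H_0 = Z,  H_1 = Z ⊕ Z_2,  H_2 = 0.

Order the vertices as 0 < 1 < 2 < 3 < 4 < 5 < 6 < 7 < 8 < 9. Listing each simplex with vertices in this order, K has dimension 2 with simplices:

  0-simplices (10): [0], [1], [2], [3], [4], [5], [6], [7], [8], [9]
  1-simplices (30): (30 of them)
  2-simplices (20): (20 of them)

giving chain groups C_0 ≅ Z^10, C_1 ≅ Z^30, C_2 ≅ Z^20.

∂_1: C_1 → C_0 sends each edge [p,q] (with p < q) to q − p. For instance
  ∂[6,8] = [8] − [6].
The 10×30 boundary matrix has rank 9 and Smith normal form diag(1,1,1,1,1,1,1,1,1).

Boundary ∂_2: C_2 → C_1 maps a triangle to the signed sum of its edges. For instance
  ∂[2,3,9] = [3,9] − [2,9] + [2,3],
  ∂[0,2,4] = [2,4] − [0,4] + [0,2].
The resulting 30×20 matrix has rank 20, and its Smith normal form has invariant factors (1,1,1,1,1,1,1,1,1,1,1,1,1,1,1,1,1,1,1,2).

From H_k ≅ ker(∂_k) / im(∂_{k+1}) we obtain:

  H_0: rank C_0 − rank ∂_1 = 10 − 9 = 1, and the invariant factors of ∂_1 are all 1, so H_0 ≅ Z.
  H_1: rank ker ∂_1 − rank ∂_2 = (30 − 9) − 20 = 1, and ∂_2 has invariant factor 2 > 1, so H_1 ≅ Z ⊕ Z_2.
  H_2: rank ker ∂_2 − rank ∂_3 = (20 − 20) − 0 = 0, and there is no ∂_3, so H_2 ≅ 0.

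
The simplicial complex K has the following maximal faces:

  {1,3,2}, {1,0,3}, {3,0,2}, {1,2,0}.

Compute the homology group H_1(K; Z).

H_1 = 0.

K has 4 vertices, 6 edges, 4 triangles.
rank ∂_1 = 3, rank ∂_2 = 3 ⇒ b_1 = 6 − 3 − 3 = 0; all invariant factors of ∂_2 are 1 so no torsion. So H_1 ≅ 0.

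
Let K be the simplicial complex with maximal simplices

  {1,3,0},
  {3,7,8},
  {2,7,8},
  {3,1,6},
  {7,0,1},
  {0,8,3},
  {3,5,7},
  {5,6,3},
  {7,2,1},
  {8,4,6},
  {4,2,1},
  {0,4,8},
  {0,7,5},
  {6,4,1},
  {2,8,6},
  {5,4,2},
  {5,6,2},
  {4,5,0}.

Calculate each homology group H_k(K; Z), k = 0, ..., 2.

H_0 = Z,  H_1 = Z × Z/2,  H_2 = 0.

K has 9 vertices, 27 edges, 18 triangles.
rank ∂_0 = 0, rank ∂_1 = 8 ⇒ b_0 = 9 − 0 − 8 = 1; all invariant factors of ∂_1 are 1 so no torsion. So H_0 ≅ Z.
rank ∂_1 = 8, rank ∂_2 = 18 ⇒ b_1 = 27 − 8 − 18 = 1; ∂_2 has invariant factor(s) [2] giving torsion. So H_1 ≅ Z × Z/2.
rank ∂_2 = 18, rank ∂_3 = 0 ⇒ b_2 = 18 − 18 − 0 = 0. So H_2 ≅ 0.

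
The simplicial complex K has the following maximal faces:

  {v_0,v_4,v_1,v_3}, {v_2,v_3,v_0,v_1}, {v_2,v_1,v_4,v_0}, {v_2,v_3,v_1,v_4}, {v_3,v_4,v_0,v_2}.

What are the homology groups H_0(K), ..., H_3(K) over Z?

H_0 = Z,  H_1 = 0,  H_2 = 0,  H_3 = Z.

Fix the vertex order v_0 < v_1 < v_2 < v_3 < v_4 and write every simplex with vertices in increasing order. Then dim K = 3 and the simplices of K are:

  0-simplices (5): [v_0], [v_1], [v_2], [v_3], [v_4]
  1-simplices (10): [v_0,v_1], [v_0,v_2], [v_0,v_3], [v_0,v_4], [v_1,v_2], [v_1,v_3], [v_1,v_4], [v_2,v_3], [v_2,v_4], [v_3,v_4]
  2-simplices (10): [v_0,v_1,v_2], [v_0,v_1,v_3], [v_0,v_1,v_4], [v_0,v_2,v_3], [v_0,v_2,v_4], [v_0,v_3,v_4], [v_1,v_2,v_3], [v_1,v_2,v_4], [v_1,v_3,v_4], [v_2,v_3,v_4]
  3-simplices (5): [v_0,v_1,v_2,v_3], [v_0,v_1,v_2,v_4], [v_0,v_1,v_3,v_4], [v_0,v_2,v_3,v_4], [v_1,v_2,v_3,v_4]

giving chain groups C_0 ≅ Z^5, C_1 ≅ Z^10, C_2 ≅ Z^10, C_3 ≅ Z^5.

∂_1: C_1 → C_0 sends each edge [p,q] (with p < q) to q − p.
The resulting 5×10 matrix has rank 4, and its Smith normal form has invariant factors (1,1,1,1).

∂_2: C_2 → C_1 acts by ∂[p,q,r] = [q,r] − [p,r] + [p,q]. For instance
  ∂[v_1,v_3,v_4] = [v_3,v_4] − [v_1,v_4] + [v_1,v_3],
  ∂[v_0,v_1,v_2] = [v_1,v_2] − [v_0,v_2] + [v_0,v_1].
As a 10×10 matrix over Z this has rank 6, with invariant factors (1,1,1,1,1,1).

Boundary ∂_3: C_3 → C_2 sends each 3-simplex σ to the alternating sum Σ_i (−1)^i (σ with its i-th vertex removed). For instance
  ∂[v_0,v_2,v_3,v_4] = [v_2,v_3,v_4] − [v_0,v_3,v_4] + [v_0,v_2,v_4] − [v_0,v_2,v_3],
  ∂[v_0,v_1,v_2,v_3] = [v_1,v_2,v_3] − [v_0,v_2,v_3] + [v_0,v_1,v_3] − [v_0,v_1,v_2].
The resulting 10×5 matrix has rank 4, and its Smith normal form has invariant factors (1,1,1,1).

Reading off H_k = ker ∂_k / im ∂_{k+1}:

  H_0: rank C_0 − rank ∂_1 = 5 − 4 = 1, and the invariant factors of ∂_1 are all 1, so H_0 = Z.
  H_1: rank ker ∂_1 − rank ∂_2 = (10 − 4) − 6 = 0, and the invariant factors of ∂_2 are all 1, so H_1 = 0.
  H_2: rank ker ∂_2 − rank ∂_3 = (10 − 6) − 4 = 0, and the invariant factors of ∂_3 are all 1, so H_2 = 0.
  H_3: rank ker ∂_3 − rank ∂_4 = (5 − 4) − 0 = 1, and there is no ∂_4, so H_3 = Z.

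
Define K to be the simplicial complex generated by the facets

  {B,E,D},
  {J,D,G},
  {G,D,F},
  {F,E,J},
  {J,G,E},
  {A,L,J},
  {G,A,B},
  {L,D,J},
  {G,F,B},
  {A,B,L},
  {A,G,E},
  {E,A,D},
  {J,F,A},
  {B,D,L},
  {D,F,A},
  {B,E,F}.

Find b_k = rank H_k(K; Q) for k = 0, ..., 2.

b_0 = 1, b_1 = 2, b_2 = 1.

We work with the vertex ordering A < B < D < E < F < G < J < L. The simplices of K, each written with vertices in increasing order, are:

  0-simplices (8): A, B, D, E, F, G, J, L
  1-simplices (24): AB, AD, AE, AF, AG, AJ, AL, BD, BE, BF, BG, BL, DE, DF, DG, DJ, DL, EF, EG, EJ, FG, FJ, GJ, JL
  2-simplices (16): ABG, ABL, ADE, ADF, AEG, AFJ, AJL, BDE, BDL, BEF, BFG, DFG, DGJ, DJL, EFJ, EGJ

giving chain groups C_0 ≅ Z^8, C_1 ≅ Z^24, C_2 ≅ Z^16.

∂_1: C_1 → C_0 maps an edge to its endpoints' difference, ∂[p,q] = q − p.
This gives a 8×24 integer matrix of rank 7; reducing to Smith normal form yields diagonal entries (1,1,1,1,1,1,1).

Boundary ∂_2: C_2 → C_1 sends each 2-simplex [p,q,r] to [q,r] − [p,r] + [p,q]. For instance
  ∂AFJ = FJ − AJ + AF,
  ∂BEF = EF − BF + BE.
The 24×16 boundary matrix has rank 15 and Smith normal form diag(1,1,1,1,1,1,1,1,1,1,1,1,1,1,1).

From H_k ≅ ker(∂_k) / im(∂_{k+1}) we obtain:

  H_0: rank C_0 − rank ∂_1 = 8 − 7 = 1, and the invariant factors of ∂_1 are all 1, so H_0 ≅ Z.
  H_1: rank ker ∂_1 − rank ∂_2 = (24 − 7) − 15 = 2, and the invariant factors of ∂_2 are all 1, so H_1 ≅ Z^2.
  H_2: rank ker ∂_2 − rank ∂_3 = (16 − 15) − 0 = 1, and there is no ∂_3, so H_2 ≅ Z.

Hence the Betti numbers are b_0 = 1, b_1 = 2, b_2 = 1.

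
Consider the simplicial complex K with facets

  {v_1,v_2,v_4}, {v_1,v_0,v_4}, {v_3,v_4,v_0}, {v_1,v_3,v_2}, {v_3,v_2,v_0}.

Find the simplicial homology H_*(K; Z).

H_0 ≅ Z,  H_1 ≅ Z,  H_2 = 0.

We work with the vertex ordering v_0 < v_1 < v_2 < v_3 < v_4. The simplices of K, each written with vertices in increasing order, are:

  0-simplices (5): [v_0], [v_1], [v_2], [v_3], [v_4]
  1-simplices (10): [v_0,v_1], [v_0,v_2], [v_0,v_3], [v_0,v_4], [v_1,v_2], [v_1,v_3], [v_1,v_4], [v_2,v_3], [v_2,v_4], [v_3,v_4]
  2-simplices (5): [v_0,v_1,v_4], [v_0,v_2,v_3], [v_0,v_3,v_4], [v_1,v_2,v_3], [v_1,v_2,v_4]

giving chain groups C_0 ≅ Z^5, C_1 ≅ Z^10, C_2 ≅ Z^5.

Boundary ∂_1: C_1 → C_0 maps an edge to its endpoints' difference, ∂[p,q] = q − p.
This gives a 5×10 integer matrix of rank 4; reducing to Smith normal form yields diagonal entries (1,1,1,1).

∂_2: C_2 → C_1 acts by ∂[p,q,r] = [q,r] − [p,r] + [p,q]. For instance
  ∂[v_1,v_2,v_4] = [v_2,v_4] − [v_1,v_4] + [v_1,v_2],
  ∂[v_0,v_3,v_4] = [v_3,v_4] − [v_0,v_4] + [v_0,v_3].
The 10×5 boundary matrix has rank 5 and Smith normal form diag(1,1,1,1,1).

Computing H_k = (kernel of ∂_k) / (image of ∂_{k+1}):

  H_0: rank C_0 − rank ∂_1 = 5 − 4 = 1, and the invariant factors of ∂_1 are all 1, so H_0 ≅ Z.
  H_1: rank ker ∂_1 − rank ∂_2 = (10 − 4) − 5 = 1, and the invariant factors of ∂_2 are all 1, so H_1 ≅ Z.
  H_2: rank ker ∂_2 − rank ∂_3 = (5 − 5) − 0 = 0, and there is no ∂_3, so H_2 ≅ 0.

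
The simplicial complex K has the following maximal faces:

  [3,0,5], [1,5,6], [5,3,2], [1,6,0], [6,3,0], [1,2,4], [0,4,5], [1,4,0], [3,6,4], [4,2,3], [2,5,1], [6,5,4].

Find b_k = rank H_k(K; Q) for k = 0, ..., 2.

b_0 = 1, b_1 = 0, b_2 = 0.

Order the vertices as 0 < 1 < 2 < 3 < 4 < 5 < 6. Listing each simplex with vertices in this order, K has dimension 2 with simplices:

  0-simplices (7): [0], [1], [2], [3], [4], [5], [6]
  1-simplices (18): [0,1], [0,3], [0,4], [0,5], [0,6], [1,2], [1,4], [1,5], [1,6], [2,3], [2,4], [2,5], [3,4], [3,5], [3,6], [4,5], [4,6], [5,6]
  2-simplices (12): [0,1,4], [0,1,6], [0,3,5], [0,3,6], [0,4,5], [1,2,4], [1,2,5], [1,5,6], [2,3,4], [2,3,5], [3,4,6], [4,5,6]

so the chain groups are C_0 ≅ Z^7, C_1 ≅ Z^18, C_2 ≅ Z^12.

∂_1: C_1 → C_0 sends each edge [p,q] (with p < q) to q − p. For instance
  ∂[3,4] = [4] − [3].
The resulting 7×18 matrix has rank 6, and its Smith normal form has invariant factors (1,1,1,1,1,1).

The boundary map ∂_2: C_2 → C_1 sends each 2-simplex [p,q,r] to [q,r] − [p,r] + [p,q]. For instance
  ∂[2,3,4] = [3,4] − [2,4] + [2,3],
  ∂[1,5,6] = [5,6] − [1,6] + [1,5].
As a 18×12 matrix over Z this has rank 12, with invariant factors (1,1,1,1,1,1,1,1,1,1,1,2).

From H_k ≅ ker(∂_k) / im(∂_{k+1}) we obtain:

  H_0: rank C_0 − rank ∂_1 = 7 − 6 = 1, and the invariant factors of ∂_1 are all 1, so H_0 ≅ Z.
  H_1: rank ker ∂_1 − rank ∂_2 = (18 − 6) − 12 = 0, and ∂_2 has invariant factor 2 > 1, so H_1 ≅ Z/2.
  H_2: rank ker ∂_2 − rank ∂_3 = (12 − 12) − 0 = 0, and there is no ∂_3, so H_2 ≅ 0.

(K is a triangulation of the real projective plane RP^2.)

Hence the Betti numbers are b_0 = 1, b_1 = 0, b_2 = 0.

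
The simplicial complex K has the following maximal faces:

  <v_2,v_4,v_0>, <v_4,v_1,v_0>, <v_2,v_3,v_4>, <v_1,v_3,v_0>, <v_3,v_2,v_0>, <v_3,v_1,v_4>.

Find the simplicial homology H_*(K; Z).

H_0 ≅ Z,  H_1 = 0,  H_2 ≅ Z.

Fix the vertex order v_0 < v_1 < v_2 < v_3 < v_4 and write every simplex with vertices in increasing order. Then dim K = 2 and the simplices of K are:

  0-simplices (5): [v_0], [v_1], [v_2], [v_3], [v_4]
  1-simplices (9): [v_0,v_1], [v_0,v_2], [v_0,v_3], [v_0,v_4], [v_1,v_3], [v_1,v_4], [v_2,v_3], [v_2,v_4], [v_3,v_4]
  2-simplices (6): [v_0,v_1,v_3], [v_0,v_1,v_4], [v_0,v_2,v_3], [v_0,v_2,v_4], [v_1,v_3,v_4], [v_2,v_3,v_4]

Hence C_0 ≅ Z^5, C_1 ≅ Z^9, C_2 ≅ Z^6.

Boundary ∂_1: C_1 → C_0 sends each edge [p,q] (with p < q) to q − p.
The 5×9 boundary matrix has rank 4 and Smith normal form diag(1,1,1,1).

The boundary map ∂_2: C_2 → C_1 acts by ∂[p,q,r] = [q,r] − [p,r] + [p,q]. For instance
  ∂[v_1,v_3,v_4] = [v_3,v_4] − [v_1,v_4] + [v_1,v_3],
  ∂[v_2,v_3,v_4] = [v_3,v_4] − [v_2,v_4] + [v_2,v_3].
This gives a 9×6 integer matrix of rank 5; reducing to Smith normal form yields diagonal entries (1,1,1,1,1).

Now H_k = ker ∂_k / im ∂_{k+1}, so:

  H_0: rank C_0 − rank ∂_1 = 5 − 4 = 1, and the invariant factors of ∂_1 are all 1, so H_0 ≅ Z.
  H_1: rank ker ∂_1 − rank ∂_2 = (9 − 4) − 5 = 0, and the invariant factors of ∂_2 are all 1, so H_1 ≅ 0.
  H_2: rank ker ∂_2 − rank ∂_3 = (6 − 5) − 0 = 1, and there is no ∂_3, so H_2 ≅ Z.

As a check, the Euler characteristic is 5 − 9 + 6 = 2, which agrees with 1 − 0 + 1 = 2.
(K is a triangulation of the 2-sphere S^2.)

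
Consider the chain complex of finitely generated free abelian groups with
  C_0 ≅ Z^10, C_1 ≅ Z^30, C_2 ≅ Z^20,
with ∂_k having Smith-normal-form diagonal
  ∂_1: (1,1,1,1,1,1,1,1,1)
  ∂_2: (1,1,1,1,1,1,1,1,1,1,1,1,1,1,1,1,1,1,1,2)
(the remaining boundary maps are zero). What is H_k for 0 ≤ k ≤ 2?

H_0 ≅ Z,  H_1 ≅ Z × Z/2,  H_2 = 0.

H_0: b_0 = 10 − 0 − 9 = 1; torsion from ∂_1 factors > 1: none. So H_0 ≅ Z.
H_1: b_1 = 30 − 9 − 20 = 1; torsion from ∂_2 factors > 1: [2]. So H_1 ≅ Z × Z/2.
H_2: b_2 = 20 − 20 − 0 = 0; torsion from ∂_3 factors > 1: none. So H_2 ≅ 0.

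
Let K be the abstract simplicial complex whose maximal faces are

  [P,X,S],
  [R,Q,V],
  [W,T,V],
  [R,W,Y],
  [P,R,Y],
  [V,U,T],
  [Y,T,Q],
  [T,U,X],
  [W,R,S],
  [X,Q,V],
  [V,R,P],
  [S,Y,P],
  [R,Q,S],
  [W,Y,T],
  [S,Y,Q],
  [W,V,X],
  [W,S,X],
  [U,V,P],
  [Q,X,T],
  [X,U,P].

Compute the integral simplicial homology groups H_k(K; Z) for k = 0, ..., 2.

Fix the vertex order P < Q < R < S < T < U < V < W < X < Y and write every simplex with vertices in increasing order. Then dim K = 2 and the simplices of K are:

  0-simplices (10): P, Q, R, S, T, U, V, W, X, Y
  1-simplices (30): PR, PS, PU, PV, PX, PY, QR, QS, QT, QV, QX, QY, RS, RV, RW, RY, SW, SX, SY, TU, TV, TW, TX, TY, UV, UX, VW, VX, WX, WY
  2-simplices (20): PRV, PRY, PSX, PSY, PUV, PUX, QRS, QRV, QSY, QTX, QTY, QVX, RSW, RWY, SWX, TUV, TUX, TVW, TWY, VWX

Hence C_0 ≅ Z^10, C_1 ≅ Z^30, C_2 ≅ Z^20.

∂_1: C_1 → C_0 sends each edge [p,q] (with p < q) to q − p.
The 10×30 boundary matrix has rank 9 and Smith normal form diag(1,1,1,1,1,1,1,1,1).

The boundary map ∂_2: C_2 → C_1 maps a triangle to the signed sum of its edges. For instance
  ∂PSX = SX − PX + PS,
  ∂PUV = UV − PV + PU.
This gives a 30×20 integer matrix of rank 20; reducing to Smith normal form yields diagonal entries (1,1,1,1,1,1,1,1,1,1,1,1,1,1,1,1,1,1,1,2).

From H_k ≅ ker(∂_k) / im(∂_{k+1}) we obtain:

  H_0: rank C_0 − rank ∂_1 = 10 − 9 = 1, and the invariant factors of ∂_1 are all 1, so H_0 ≅ Z.
  H_1: rank ker ∂_1 − rank ∂_2 = (30 − 9) − 20 = 1, and ∂_2 has invariant factor 2 > 1, so H_1 ≅ Z ⊕ Z/2.
  H_2: rank ker ∂_2 − rank ∂_3 = (20 − 20) − 0 = 0, and there is no ∂_3, so H_2 ≅ 0.

As a check, the Euler characteristic is 10 − 30 + 20 = 0, which agrees with 1 − 1 + 0 = 0.

H_0 = Z,  H_1 = Z ⊕ Z/2,  H_2 = 0.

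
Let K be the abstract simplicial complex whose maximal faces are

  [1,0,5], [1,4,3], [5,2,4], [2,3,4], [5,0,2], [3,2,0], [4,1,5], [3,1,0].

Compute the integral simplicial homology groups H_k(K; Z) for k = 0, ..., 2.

Order the vertices as 0 < 1 < 2 < 3 < 4 < 5. Listing each simplex with vertices in this order, K has dimension 2 with simplices:

  0-simplices (6): [0], [1], [2], [3], [4], [5]
  1-simplices (12): [0,1], [0,2], [0,3], [0,5], [1,3], [1,4], [1,5], [2,3], [2,4], [2,5], [3,4], [4,5]
  2-simplices (8): [0,1,3], [0,1,5], [0,2,3], [0,2,5], [1,3,4], [1,4,5], [2,3,4], [2,4,5]

giving chain groups C_0 ≅ Z^6, C_1 ≅ Z^12, C_2 ≅ Z^8.

∂_1: C_1 → C_0 is given by ∂[p,q] = [q] − [p]. For instance
  ∂[1,3] = [3] − [1].
The resulting 6×12 matrix has rank 5, and its Smith normal form has invariant factors (1,1,1,1,1).

The boundary map ∂_2: C_2 → C_1 sends each 2-simplex [p,q,r] to [q,r] − [p,r] + [p,q]. For instance
  ∂[1,3,4] = [3,4] − [1,4] + [1,3],
  ∂[0,1,3] = [1,3] − [0,3] + [0,1].
The 12×8 boundary matrix has rank 7 and Smith normal form diag(1,1,1,1,1,1,1).

From H_k ≅ ker(∂_k) / im(∂_{k+1}) we obtain:

  H_0: rank C_0 − rank ∂_1 = 6 − 5 = 1, and the invariant factors of ∂_1 are all 1, so H_0 ≅ Z.
  H_1: rank ker ∂_1 − rank ∂_2 = (12 − 5) − 7 = 0, and the invariant factors of ∂_2 are all 1, so H_1 ≅ 0.
  H_2: rank ker ∂_2 − rank ∂_3 = (8 − 7) − 0 = 1, and there is no ∂_3, so H_2 ≅ Z.

As a check, the Euler characteristic is 6 − 12 + 8 = 2, which agrees with 1 − 0 + 1 = 2.

H_0 ≅ Z,  H_1 = 0,  H_2 ≅ Z.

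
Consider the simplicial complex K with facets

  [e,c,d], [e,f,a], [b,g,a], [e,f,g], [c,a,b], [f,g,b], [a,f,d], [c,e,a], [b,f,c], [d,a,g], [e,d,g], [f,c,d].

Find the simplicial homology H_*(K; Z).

Take the total order a < b < c < d < e < f < g on the vertex set. Then K (dimension 2) consists of the simplices:

  0-simplices (7): a, b, c, d, e, f, g
  1-simplices (18): ab, ac, ad, ae, af, ag, bc, bf, bg, cd, ce, cf, de, df, dg, ef, eg, fg
  2-simplices (12): abc, abg, ace, adf, adg, aef, bcf, bfg, cde, cdf, deg, efg

so the chain groups are C_0 ≅ Z^7, C_1 ≅ Z^18, C_2 ≅ Z^12.

∂_1: C_1 → C_0 sends each edge [p,q] (with p < q) to q − p.
As a 7×18 matrix over Z this has rank 6, with invariant factors (1,1,1,1,1,1).

Boundary ∂_2: C_2 → C_1 acts by ∂[p,q,r] = [q,r] − [p,r] + [p,q]. For instance
  ∂cde = de − ce + cd,
  ∂deg = eg − dg + de.
As a 18×12 matrix over Z this has rank 12, with invariant factors (1,1,1,1,1,1,1,1,1,1,1,2).

Computing H_k = (kernel of ∂_k) / (image of ∂_{k+1}):

  H_0: rank C_0 − rank ∂_1 = 7 − 6 = 1, and the invariant factors of ∂_1 are all 1, so H_0 ≅ Z.
  H_1: rank ker ∂_1 − rank ∂_2 = (18 − 6) − 12 = 0, and ∂_2 has invariant factor 2 > 1, so H_1 ≅ Z/2Z.
  H_2: rank ker ∂_2 − rank ∂_3 = (12 − 12) − 0 = 0, and there is no ∂_3, so H_2 ≅ 0.

H_0 = Z,  H_1 = Z/2Z,  H_2 = 0.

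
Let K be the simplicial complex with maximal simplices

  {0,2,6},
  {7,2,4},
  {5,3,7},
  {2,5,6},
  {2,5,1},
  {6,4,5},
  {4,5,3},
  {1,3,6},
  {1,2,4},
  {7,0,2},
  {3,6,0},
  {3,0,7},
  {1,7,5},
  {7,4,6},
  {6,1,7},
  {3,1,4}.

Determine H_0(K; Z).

H_0 = Z.

Order the vertices as 0 < 1 < 2 < 3 < 4 < 5 < 6 < 7. Listing each simplex with vertices in this order, K has dimension 2 with simplices:

  0-simplices (8): [0], [1], [2], [3], [4], [5], [6], [7]
  1-simplices (24): (24 of them)
  2-simplices (16): [0,2,6], [0,2,7], [0,3,6], [0,3,7], [1,2,4], [1,2,5], [1,3,4], [1,3,6], [1,5,7], [1,6,7], [2,4,7], [2,5,6], [3,4,5], [3,5,7], [4,5,6], [4,6,7]

Hence C_0 ≅ Z^8, C_1 ≅ Z^24, C_2 ≅ Z^16.

Boundary ∂_1: C_1 → C_0 is given by ∂[p,q] = [q] − [p].
The 8×24 boundary matrix has rank 7 and Smith normal form diag(1,1,1,1,1,1,1).

The boundary map ∂_2: C_2 → C_1 maps a triangle to the signed sum of its edges. For instance
  ∂[1,5,7] = [5,7] − [1,7] + [1,5],
  ∂[0,2,7] = [2,7] − [0,7] + [0,2].
The resulting 24×16 matrix has rank 15, and its Smith normal form has invariant factors (1,1,1,1,1,1,1,1,1,1,1,1,1,1,1).

Now H_k = ker ∂_k / im ∂_{k+1}, so:

  H_0: rank C_0 − rank ∂_1 = 8 − 7 = 1, and the invariant factors of ∂_1 are all 1, so H_0 = Z.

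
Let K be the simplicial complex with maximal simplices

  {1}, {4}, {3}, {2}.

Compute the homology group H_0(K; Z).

H_0 = Z^4.

Take the total order 1 < 2 < 3 < 4 on the vertex set. Then K (dimension 0) consists of the simplices:

  0-simplices (4): [1], [2], [3], [4]

so the chain groups are C_0 ≅ Z^4.

Now H_k = ker ∂_k / im ∂_{k+1}, so:

  H_0: rank C_0 − rank ∂_1 = 4 − 0 = 4, and there is no ∂_1, so H_0 = Z^4.

(K is a triangulation of a set of 4 points.)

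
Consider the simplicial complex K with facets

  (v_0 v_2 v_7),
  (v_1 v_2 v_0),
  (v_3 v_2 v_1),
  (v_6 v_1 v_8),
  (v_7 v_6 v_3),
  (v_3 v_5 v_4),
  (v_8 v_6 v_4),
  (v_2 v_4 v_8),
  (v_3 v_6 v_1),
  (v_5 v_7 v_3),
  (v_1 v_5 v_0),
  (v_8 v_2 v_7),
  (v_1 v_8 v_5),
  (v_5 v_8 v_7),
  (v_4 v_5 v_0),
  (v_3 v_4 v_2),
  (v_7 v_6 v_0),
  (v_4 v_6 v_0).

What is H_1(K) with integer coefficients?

H_1 ≅ Z^2.

Order the vertices as v_0 < v_1 < v_2 < v_3 < v_4 < v_5 < v_6 < v_7 < v_8. Listing each simplex with vertices in this order, K has dimension 2 with simplices:

  0-simplices (9): [v_0], [v_1], [v_2], [v_3], [v_4], [v_5], [v_6], [v_7], [v_8]
  1-simplices (27): (27 of them)
  2-simplices (18): (18 of them)

so the chain groups are C_0 ≅ Z^9, C_1 ≅ Z^27, C_2 ≅ Z^18.

Boundary ∂_1: C_1 → C_0 sends each edge [p,q] (with p < q) to q − p. For instance
  ∂[v_1,v_6] = [v_6] − [v_1].
As a 9×27 matrix over Z this has rank 8, with invariant factors (1,1,1,1,1,1,1,1).

Boundary ∂_2: C_2 → C_1 sends each 2-simplex [p,q,r] to [q,r] − [p,r] + [p,q]. For instance
  ∂[v_3,v_6,v_7] = [v_6,v_7] − [v_3,v_7] + [v_3,v_6],
  ∂[v_2,v_3,v_4] = [v_3,v_4] − [v_2,v_4] + [v_2,v_3].
The 27×18 boundary matrix has rank 17 and Smith normal form diag(1,1,1,1,1,1,1,1,1,1,1,1,1,1,1,1,1).

Computing H_k = (kernel of ∂_k) / (image of ∂_{k+1}):

  H_1: rank ker ∂_1 − rank ∂_2 = (27 − 8) − 17 = 2, and the invariant factors of ∂_2 are all 1, so H_1 ≅ Z^2.

(K is a triangulation of the torus T^2.)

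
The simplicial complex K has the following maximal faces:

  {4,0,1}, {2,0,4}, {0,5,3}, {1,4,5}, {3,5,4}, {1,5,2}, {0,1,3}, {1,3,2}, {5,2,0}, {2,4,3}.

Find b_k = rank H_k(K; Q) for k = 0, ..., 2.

b_0 = 1, b_1 = 0, b_2 = 0.

K has 6 vertices, 15 edges, 10 triangles.
rank ∂_0 = 0, rank ∂_1 = 5 ⇒ b_0 = 6 − 0 − 5 = 1; all invariant factors of ∂_1 are 1 so no torsion. So H_0 = Z.
rank ∂_1 = 5, rank ∂_2 = 10 ⇒ b_1 = 15 − 5 − 10 = 0; ∂_2 has invariant factor(s) [2] giving torsion. So H_1 = Z/2.
rank ∂_2 = 10, rank ∂_3 = 0 ⇒ b_2 = 10 − 10 − 0 = 0. So H_2 = 0.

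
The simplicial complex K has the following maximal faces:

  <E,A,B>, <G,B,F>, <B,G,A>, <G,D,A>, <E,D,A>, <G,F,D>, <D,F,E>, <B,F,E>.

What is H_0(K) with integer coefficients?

Take the total order A < B < D < E < F < G on the vertex set. Then K (dimension 2) consists of the simplices:

  0-simplices (6): A, B, D, E, F, G
  1-simplices (12): AB, AD, AE, AG, BE, BF, BG, DE, DF, DG, EF, FG
  2-simplices (8): ABE, ABG, ADE, ADG, BEF, BFG, DEF, DFG

Hence C_0 ≅ Z^6, C_1 ≅ Z^12, C_2 ≅ Z^8.

The boundary map ∂_1: C_1 → C_0 is given by ∂[p,q] = [q] − [p]. For instance
  ∂AD = D − A.
The 6×12 boundary matrix has rank 5 and Smith normal form diag(1,1,1,1,1).

∂_2: C_2 → C_1 sends each 2-simplex [p,q,r] to [q,r] − [p,r] + [p,q]. For instance
  ∂ABG = BG − AG + AB,
  ∂DFG = FG − DG + DF.
The 12×8 boundary matrix has rank 7 and Smith normal form diag(1,1,1,1,1,1,1).

Now H_k = ker ∂_k / im ∂_{k+1}, so:

  H_0: rank C_0 − rank ∂_1 = 6 − 5 = 1, and the invariant factors of ∂_1 are all 1, so H_0 = Z.

H_0 ≅ Z.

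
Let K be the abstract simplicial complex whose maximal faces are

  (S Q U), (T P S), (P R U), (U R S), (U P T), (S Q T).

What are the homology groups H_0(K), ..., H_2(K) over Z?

Take the total order P < Q < R < S < T < U on the vertex set. Then K (dimension 2) consists of the simplices:

  0-simplices (6): P, Q, R, S, T, U
  1-simplices (12): PR, PS, PT, PU, QS, QT, QU, RS, RU, ST, SU, TU
  2-simplices (6): PRU, PST, PTU, QST, QSU, RSU

giving chain groups C_0 ≅ Z^6, C_1 ≅ Z^12, C_2 ≅ Z^6.

The boundary map ∂_1: C_1 → C_0 sends each edge [p,q] (with p < q) to q − p. For instance
  ∂QU = U − Q.
As a 6×12 matrix over Z this has rank 5, with invariant factors (1,1,1,1,1).

The boundary map ∂_2: C_2 → C_1 sends each 2-simplex [p,q,r] to [q,r] − [p,r] + [p,q]. For instance
  ∂QST = ST − QT + QS,
  ∂PST = ST − PT + PS.
The resulting 12×6 matrix has rank 6, and its Smith normal form has invariant factors (1,1,1,1,1,1).

From H_k ≅ ker(∂_k) / im(∂_{k+1}) we obtain:

  H_0: rank C_0 − rank ∂_1 = 6 − 5 = 1, and the invariant factors of ∂_1 are all 1, so H_0 ≅ Z.
  H_1: rank ker ∂_1 − rank ∂_2 = (12 − 5) − 6 = 1, and the invariant factors of ∂_2 are all 1, so H_1 ≅ Z.
  H_2: rank ker ∂_2 − rank ∂_3 = (6 − 6) − 0 = 0, and there is no ∂_3, so H_2 ≅ 0.

As a check, the Euler characteristic is 6 − 12 + 6 = 0, which agrees with 1 − 1 + 0 = 0.

H_0 = Z,  H_1 = Z,  H_2 = 0.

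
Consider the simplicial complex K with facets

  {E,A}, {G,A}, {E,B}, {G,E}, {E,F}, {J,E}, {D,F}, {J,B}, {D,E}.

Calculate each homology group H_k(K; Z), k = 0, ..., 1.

We work with the vertex ordering A < B < D < E < F < G < J. The simplices of K, each written with vertices in increasing order, are:

  0-simplices (7): A, B, D, E, F, G, J
  1-simplices (9): AE, AG, BE, BJ, DE, DF, EF, EG, EJ

giving chain groups C_0 ≅ Z^7, C_1 ≅ Z^9.

∂_1: C_1 → C_0 maps an edge to its endpoints' difference, ∂[p,q] = q − p. For instance
  ∂BE = E − B.
The 7×9 boundary matrix has rank 6 and Smith normal form diag(1,1,1,1,1,1).

Now H_k = ker ∂_k / im ∂_{k+1}, so:

  H_0: rank C_0 − rank ∂_1 = 7 − 6 = 1, and the invariant factors of ∂_1 are all 1, so H_0 ≅ Z.
  H_1: rank ker ∂_1 − rank ∂_2 = (9 − 6) − 0 = 3, and there is no ∂_2, so H_1 ≅ Z^3.

H_0 ≅ Z,  H_1 ≅ Z^3.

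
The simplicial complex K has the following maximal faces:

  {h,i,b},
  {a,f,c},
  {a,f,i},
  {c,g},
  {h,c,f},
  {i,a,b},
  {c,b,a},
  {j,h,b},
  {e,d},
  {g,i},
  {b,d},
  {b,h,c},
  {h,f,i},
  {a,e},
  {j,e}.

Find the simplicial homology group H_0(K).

H_0 ≅ Z.

Take the total order a < b < c < d < e < f < g < h < i < j on the vertex set. Then K (dimension 2) consists of the simplices:

  0-simplices (10): a, b, c, d, e, f, g, h, i, j
  1-simplices (20): ab, ac, ae, af, ai, bc, bd, bh, bi, bj, cf, cg, ch, de, ej, fh, fi, gi, hi, hj
  2-simplices (9): abc, abi, acf, afi, bch, bhi, bhj, cfh, fhi

Hence C_0 ≅ Z^10, C_1 ≅ Z^20, C_2 ≅ Z^9.

Boundary ∂_1: C_1 → C_0 maps an edge to its endpoints' difference, ∂[p,q] = q − p. For instance
  ∂ae = e − a.
As a 10×20 matrix over Z this has rank 9, with invariant factors (1,1,1,1,1,1,1,1,1).

∂_2: C_2 → C_1 sends each 2-simplex [p,q,r] to [q,r] − [p,r] + [p,q]. For instance
  ∂abi = bi − ai + ab,
  ∂cfh = fh − ch + cf.
The resulting 20×9 matrix has rank 8, and its Smith normal form has invariant factors (1,1,1,1,1,1,1,1).

Computing H_k = (kernel of ∂_k) / (image of ∂_{k+1}):

  H_0: rank C_0 − rank ∂_1 = 10 − 9 = 1, and the invariant factors of ∂_1 are all 1, so H_0 = Z.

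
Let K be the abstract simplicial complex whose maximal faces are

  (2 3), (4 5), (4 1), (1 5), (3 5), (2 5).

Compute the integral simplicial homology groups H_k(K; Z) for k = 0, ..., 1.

Order the vertices as 1 < 2 < 3 < 4 < 5. Listing each simplex with vertices in this order, K has dimension 1 with simplices:

  0-simplices (5): [1], [2], [3], [4], [5]
  1-simplices (6): [1,4], [1,5], [2,3], [2,5], [3,5], [4,5]

so the chain groups are C_0 ≅ Z^5, C_1 ≅ Z^6.

The boundary map ∂_1: C_1 → C_0 maps an edge to its endpoints' difference, ∂[p,q] = q − p.
The 5×6 boundary matrix has rank 4 and Smith normal form diag(1,1,1,1).

From H_k ≅ ker(∂_k) / im(∂_{k+1}) we obtain:

  H_0: rank C_0 − rank ∂_1 = 5 − 4 = 1, and the invariant factors of ∂_1 are all 1, so H_0 ≅ Z.
  H_1: rank ker ∂_1 − rank ∂_2 = (6 − 4) − 0 = 2, and there is no ∂_2, so H_1 ≅ Z^2.

As a check, the Euler characteristic is 5 − 6 = -1, which agrees with 1 − 2 = -1.

H_0 ≅ Z,  H_1 ≅ Z^2.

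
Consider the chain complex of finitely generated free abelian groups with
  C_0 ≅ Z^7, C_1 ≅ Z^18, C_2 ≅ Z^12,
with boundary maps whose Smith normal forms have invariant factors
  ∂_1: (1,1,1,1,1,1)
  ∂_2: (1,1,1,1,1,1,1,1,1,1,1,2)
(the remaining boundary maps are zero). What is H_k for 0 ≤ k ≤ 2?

H_0: b_0 = 7 − 0 − 6 = 1; torsion from ∂_1 factors > 1: none. So H_0 ≅ Z.
H_1: b_1 = 18 − 6 − 12 = 0; torsion from ∂_2 factors > 1: [2]. So H_1 ≅ Z/2.
H_2: b_2 = 12 − 12 − 0 = 0; torsion from ∂_3 factors > 1: none. So H_2 ≅ 0.

H_0 ≅ Z,  H_1 ≅ Z/2,  H_2 = 0.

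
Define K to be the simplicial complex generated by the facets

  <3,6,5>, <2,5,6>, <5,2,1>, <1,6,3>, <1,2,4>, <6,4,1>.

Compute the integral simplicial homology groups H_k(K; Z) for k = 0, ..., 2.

Take the total order 1 < 2 < 3 < 4 < 5 < 6 on the vertex set. Then K (dimension 2) consists of the simplices:

  0-simplices (6): [1], [2], [3], [4], [5], [6]
  1-simplices (12): [1,2], [1,3], [1,4], [1,5], [1,6], [2,4], [2,5], [2,6], [3,5], [3,6], [4,6], [5,6]
  2-simplices (6): [1,2,4], [1,2,5], [1,3,6], [1,4,6], [2,5,6], [3,5,6]

giving chain groups C_0 ≅ Z^6, C_1 ≅ Z^12, C_2 ≅ Z^6.

Boundary ∂_1: C_1 → C_0 maps an edge to its endpoints' difference, ∂[p,q] = q − p.
This gives a 6×12 integer matrix of rank 5; reducing to Smith normal form yields diagonal entries (1,1,1,1,1).

The boundary map ∂_2: C_2 → C_1 acts by ∂[p,q,r] = [q,r] − [p,r] + [p,q]. For instance
  ∂[3,5,6] = [5,6] − [3,6] + [3,5],
  ∂[1,2,5] = [2,5] − [1,5] + [1,2].
This gives a 12×6 integer matrix of rank 6; reducing to Smith normal form yields diagonal entries (1,1,1,1,1,1).

Now H_k = ker ∂_k / im ∂_{k+1}, so:

  H_0: rank C_0 − rank ∂_1 = 6 − 5 = 1, and the invariant factors of ∂_1 are all 1, so H_0 ≅ Z.
  H_1: rank ker ∂_1 − rank ∂_2 = (12 − 5) − 6 = 1, and the invariant factors of ∂_2 are all 1, so H_1 ≅ Z.
  H_2: rank ker ∂_2 − rank ∂_3 = (6 − 6) − 0 = 0, and there is no ∂_3, so H_2 ≅ 0.

H_0 ≅ Z,  H_1 ≅ Z,  H_2 = 0.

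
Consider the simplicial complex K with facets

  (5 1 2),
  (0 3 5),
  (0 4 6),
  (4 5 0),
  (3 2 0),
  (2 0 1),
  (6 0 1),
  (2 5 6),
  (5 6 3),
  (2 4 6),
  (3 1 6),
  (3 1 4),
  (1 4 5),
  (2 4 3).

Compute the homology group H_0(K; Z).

Fix the vertex order 0 < 1 < 2 < 3 < 4 < 5 < 6 and write every simplex with vertices in increasing order. Then dim K = 2 and the simplices of K are:

  0-simplices (7): [0], [1], [2], [3], [4], [5], [6]
  1-simplices (21): [0,1], [0,2], [0,3], [0,4], [0,5], [0,6], [1,2], [1,3], [1,4], [1,5], [1,6], [2,3], [2,4], [2,5], [2,6], [3,4], [3,5], [3,6], [4,5], [4,6], [5,6]
  2-simplices (14): [0,1,2], [0,1,6], [0,2,3], [0,3,5], [0,4,5], [0,4,6], [1,2,5], [1,3,4], [1,3,6], [1,4,5], [2,3,4], [2,4,6], [2,5,6], [3,5,6]

Hence C_0 ≅ Z^7, C_1 ≅ Z^21, C_2 ≅ Z^14.

Boundary ∂_1: C_1 → C_0 sends each edge [p,q] (with p < q) to q − p. For instance
  ∂[3,6] = [6] − [3].
The 7×21 boundary matrix has rank 6 and Smith normal form diag(1,1,1,1,1,1).

The boundary map ∂_2: C_2 → C_1 acts by ∂[p,q,r] = [q,r] − [p,r] + [p,q]. For instance
  ∂[2,4,6] = [4,6] − [2,6] + [2,4],
  ∂[0,4,5] = [4,5] − [0,5] + [0,4].
The resulting 21×14 matrix has rank 13, and its Smith normal form has invariant factors (1,1,1,1,1,1,1,1,1,1,1,1,1).

Reading off H_k = ker ∂_k / im ∂_{k+1}:

  H_0: rank C_0 − rank ∂_1 = 7 − 6 = 1, and the invariant factors of ∂_1 are all 1, so H_0 = Z.

(K is a triangulation of the torus T^2.)

H_0 = Z.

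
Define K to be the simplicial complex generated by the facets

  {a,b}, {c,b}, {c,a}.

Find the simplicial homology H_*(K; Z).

H_0 ≅ Z,  H_1 ≅ Z.

Fix the vertex order a < b < c and write every simplex with vertices in increasing order. Then dim K = 1 and the simplices of K are:

  0-simplices (3): a, b, c
  1-simplices (3): ab, ac, bc

giving chain groups C_0 ≅ Z^3, C_1 ≅ Z^3.

∂_1: C_1 → C_0 is given by ∂[p,q] = [q] − [p]. For instance
  ∂bc = c − b.
This gives a 3×3 integer matrix of rank 2; reducing to Smith normal form yields diagonal entries (1,1).

From H_k ≅ ker(∂_k) / im(∂_{k+1}) we obtain:

  H_0: rank C_0 − rank ∂_1 = 3 − 2 = 1, and the invariant factors of ∂_1 are all 1, so H_0 = Z.
  H_1: rank ker ∂_1 − rank ∂_2 = (3 − 2) − 0 = 1, and there is no ∂_2, so H_1 = Z.

(K is a triangulation of the circle S^1.)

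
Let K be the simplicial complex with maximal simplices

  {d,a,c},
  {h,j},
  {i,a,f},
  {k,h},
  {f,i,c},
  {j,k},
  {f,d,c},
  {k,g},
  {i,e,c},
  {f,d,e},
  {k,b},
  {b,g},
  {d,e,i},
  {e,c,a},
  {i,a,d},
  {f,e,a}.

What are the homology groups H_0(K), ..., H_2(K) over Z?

H_0 = Z^2,  H_1 = Z^2 ⊕ Z/2Z,  H_2 = 0.

Order the vertices as a < b < c < d < e < f < g < h < i < j < k. Listing each simplex with vertices in this order, K has dimension 2 with simplices:

  0-simplices (11): a, b, c, d, e, f, g, h, i, j, k
  1-simplices (21): ac, ad, ae, af, ai, bg, bk, cd, ce, cf, ci, de, df, di, ef, ei, fi, gk, hj, hk, jk
  2-simplices (10): acd, ace, adi, aef, afi, cdf, cei, cfi, def, dei

giving chain groups C_0 ≅ Z^11, C_1 ≅ Z^21, C_2 ≅ Z^10.

∂_1: C_1 → C_0 sends each edge [p,q] (with p < q) to q − p. For instance
  ∂bk = k − b.
As a 11×21 matrix over Z this has rank 9, with invariant factors (1,1,1,1,1,1,1,1,1).

∂_2: C_2 → C_1 sends each 2-simplex [p,q,r] to [q,r] − [p,r] + [p,q]. For instance
  ∂afi = fi − ai + af,
  ∂aef = ef − af + ae.
This gives a 21×10 integer matrix of rank 10; reducing to Smith normal form yields diagonal entries (1,1,1,1,1,1,1,1,1,2).

From H_k ≅ ker(∂_k) / im(∂_{k+1}) we obtain:

  H_0: rank C_0 − rank ∂_1 = 11 − 9 = 2, and the invariant factors of ∂_1 are all 1, so H_0 ≅ Z^2.
  H_1: rank ker ∂_1 − rank ∂_2 = (21 − 9) − 10 = 2, and ∂_2 has invariant factor 2 > 1, so H_1 ≅ Z^2 ⊕ Z/2Z.
  H_2: rank ker ∂_2 − rank ∂_3 = (10 − 10) − 0 = 0, and there is no ∂_3, so H_2 ≅ 0.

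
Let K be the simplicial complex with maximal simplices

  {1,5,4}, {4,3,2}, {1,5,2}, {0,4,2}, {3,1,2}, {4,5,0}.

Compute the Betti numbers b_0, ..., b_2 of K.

b_0 = 1, b_1 = 1, b_2 = 0.

Fix the vertex order 0 < 1 < 2 < 3 < 4 < 5 and write every simplex with vertices in increasing order. Then dim K = 2 and the simplices of K are:

  0-simplices (6): [0], [1], [2], [3], [4], [5]
  1-simplices (12): [0,2], [0,4], [0,5], [1,2], [1,3], [1,4], [1,5], [2,3], [2,4], [2,5], [3,4], [4,5]
  2-simplices (6): [0,2,4], [0,4,5], [1,2,3], [1,2,5], [1,4,5], [2,3,4]

so the chain groups are C_0 ≅ Z^6, C_1 ≅ Z^12, C_2 ≅ Z^6.

∂_1: C_1 → C_0 is given by ∂[p,q] = [q] − [p].
The 6×12 boundary matrix has rank 5 and Smith normal form diag(1,1,1,1,1).

The boundary map ∂_2: C_2 → C_1 sends each 2-simplex [p,q,r] to [q,r] − [p,r] + [p,q]. For instance
  ∂[0,2,4] = [2,4] − [0,4] + [0,2],
  ∂[2,3,4] = [3,4] − [2,4] + [2,3].
This gives a 12×6 integer matrix of rank 6; reducing to Smith normal form yields diagonal entries (1,1,1,1,1,1).

Now H_k = ker ∂_k / im ∂_{k+1}, so:

  H_0: rank C_0 − rank ∂_1 = 6 − 5 = 1, and the invariant factors of ∂_1 are all 1, so H_0 ≅ Z.
  H_1: rank ker ∂_1 − rank ∂_2 = (12 − 5) − 6 = 1, and the invariant factors of ∂_2 are all 1, so H_1 ≅ Z.
  H_2: rank ker ∂_2 − rank ∂_3 = (6 − 6) − 0 = 0, and there is no ∂_3, so H_2 ≅ 0.

Hence the Betti numbers are b_0 = 1, b_1 = 1, b_2 = 0.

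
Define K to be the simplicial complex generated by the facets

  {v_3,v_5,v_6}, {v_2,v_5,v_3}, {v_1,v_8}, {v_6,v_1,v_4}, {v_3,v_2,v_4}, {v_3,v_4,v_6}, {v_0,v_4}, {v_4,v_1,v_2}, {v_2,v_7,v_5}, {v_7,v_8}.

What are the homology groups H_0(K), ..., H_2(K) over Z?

Fix the vertex order v_0 < v_1 < v_2 < v_3 < v_4 < v_5 < v_6 < v_7 < v_8 and write every simplex with vertices in increasing order. Then dim K = 2 and the simplices of K are:

  0-simplices (9): [v_0], [v_1], [v_2], [v_3], [v_4], [v_5], [v_6], [v_7], [v_8]
  1-simplices (16): (16 of them)
  2-simplices (7): [v_1,v_2,v_4], [v_1,v_4,v_6], [v_2,v_3,v_4], [v_2,v_3,v_5], [v_2,v_5,v_7], [v_3,v_4,v_6], [v_3,v_5,v_6]

Hence C_0 ≅ Z^9, C_1 ≅ Z^16, C_2 ≅ Z^7.

Boundary ∂_1: C_1 → C_0 is given by ∂[p,q] = [q] − [p].
As a 9×16 matrix over Z this has rank 8, with invariant factors (1,1,1,1,1,1,1,1).

The boundary map ∂_2: C_2 → C_1 sends each 2-simplex [p,q,r] to [q,r] − [p,r] + [p,q]. For instance
  ∂[v_1,v_4,v_6] = [v_4,v_6] − [v_1,v_6] + [v_1,v_4],
  ∂[v_3,v_4,v_6] = [v_4,v_6] − [v_3,v_6] + [v_3,v_4].
The 16×7 boundary matrix has rank 7 and Smith normal form diag(1,1,1,1,1,1,1).

Now H_k = ker ∂_k / im ∂_{k+1}, so:

  H_0: rank C_0 − rank ∂_1 = 9 − 8 = 1, and the invariant factors of ∂_1 are all 1, so H_0 = Z.
  H_1: rank ker ∂_1 − rank ∂_2 = (16 − 8) − 7 = 1, and the invariant factors of ∂_2 are all 1, so H_1 = Z.
  H_2: rank ker ∂_2 − rank ∂_3 = (7 − 7) − 0 = 0, and there is no ∂_3, so H_2 = 0.

H_0 = Z,  H_1 = Z,  H_2 = 0.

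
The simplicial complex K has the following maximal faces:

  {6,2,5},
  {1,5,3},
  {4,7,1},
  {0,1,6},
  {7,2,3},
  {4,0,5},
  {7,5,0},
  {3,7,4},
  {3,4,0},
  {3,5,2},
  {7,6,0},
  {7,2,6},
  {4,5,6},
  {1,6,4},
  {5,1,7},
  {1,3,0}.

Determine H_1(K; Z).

Order the vertices as 0 < 1 < 2 < 3 < 4 < 5 < 6 < 7. Listing each simplex with vertices in this order, K has dimension 2 with simplices:

  0-simplices (8): [0], [1], [2], [3], [4], [5], [6], [7]
  1-simplices (24): (24 of them)
  2-simplices (16): [0,1,3], [0,1,6], [0,3,4], [0,4,5], [0,5,7], [0,6,7], [1,3,5], [1,4,6], [1,4,7], [1,5,7], [2,3,5], [2,3,7], [2,5,6], [2,6,7], [3,4,7], [4,5,6]

so the chain groups are C_0 ≅ Z^8, C_1 ≅ Z^24, C_2 ≅ Z^16.

∂_1: C_1 → C_0 sends each edge [p,q] (with p < q) to q − p. For instance
  ∂[2,6] = [6] − [2].
The resulting 8×24 matrix has rank 7, and its Smith normal form has invariant factors (1,1,1,1,1,1,1).

Boundary ∂_2: C_2 → C_1 acts by ∂[p,q,r] = [q,r] − [p,r] + [p,q]. For instance
  ∂[2,6,7] = [6,7] − [2,7] + [2,6],
  ∂[1,3,5] = [3,5] − [1,5] + [1,3].
As a 24×16 matrix over Z this has rank 15, with invariant factors (1,1,1,1,1,1,1,1,1,1,1,1,1,1,1).

Now H_k = ker ∂_k / im ∂_{k+1}, so:

  H_1: rank ker ∂_1 − rank ∂_2 = (24 − 7) − 15 = 2, and the invariant factors of ∂_2 are all 1, so H_1 ≅ Z^2.

(K is a triangulation of the torus T^2.)

H_1 = Z^2.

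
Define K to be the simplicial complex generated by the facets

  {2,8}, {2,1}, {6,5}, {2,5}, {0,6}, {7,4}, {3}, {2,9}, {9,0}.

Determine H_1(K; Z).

Order the vertices as 0 < 1 < 2 < 3 < 4 < 5 < 6 < 7 < 8 < 9. Listing each simplex with vertices in this order, K has dimension 1 with simplices:

  0-simplices (10): [0], [1], [2], [3], [4], [5], [6], [7], [8], [9]
  1-simplices (8): [0,6], [0,9], [1,2], [2,5], [2,8], [2,9], [4,7], [5,6]

so the chain groups are C_0 ≅ Z^10, C_1 ≅ Z^8.

∂_1: C_1 → C_0 maps an edge to its endpoints' difference, ∂[p,q] = q − p. For instance
  ∂[2,5] = [5] − [2].
This gives a 10×8 integer matrix of rank 7; reducing to Smith normal form yields diagonal entries (1,1,1,1,1,1,1).

Now H_k = ker ∂_k / im ∂_{k+1}, so:

  H_1: rank ker ∂_1 − rank ∂_2 = (8 − 7) − 0 = 1, and there is no ∂_2, so H_1 ≅ Z.

H_1 ≅ Z.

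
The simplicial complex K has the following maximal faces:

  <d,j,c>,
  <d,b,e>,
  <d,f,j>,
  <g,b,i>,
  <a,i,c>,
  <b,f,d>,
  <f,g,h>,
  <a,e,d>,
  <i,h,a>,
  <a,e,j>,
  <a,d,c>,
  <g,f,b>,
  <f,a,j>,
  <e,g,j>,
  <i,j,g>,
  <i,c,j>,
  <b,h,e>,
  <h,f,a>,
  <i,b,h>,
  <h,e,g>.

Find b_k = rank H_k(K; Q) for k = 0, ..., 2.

We work with the vertex ordering a < b < c < d < e < f < g < h < i < j. The simplices of K, each written with vertices in increasing order, are:

  0-simplices (10): a, b, c, d, e, f, g, h, i, j
  1-simplices (30): ac, ad, ae, af, ah, ai, aj, bd, be, bf, bg, bh, bi, cd, ci, cj, de, df, dj, eg, eh, ej, fg, fh, fj, gh, gi, gj, hi, ij
  2-simplices (20): acd, aci, ade, aej, afh, afj, ahi, bde, bdf, beh, bfg, bgi, bhi, cdj, cij, dfj, egh, egj, fgh, gij

giving chain groups C_0 ≅ Z^10, C_1 ≅ Z^30, C_2 ≅ Z^20.

∂_1: C_1 → C_0 sends each edge [p,q] (with p < q) to q − p.
The 10×30 boundary matrix has rank 9 and Smith normal form diag(1,1,1,1,1,1,1,1,1).

Boundary ∂_2: C_2 → C_1 maps a triangle to the signed sum of its edges. For instance
  ∂aej = ej − aj + ae,
  ∂aci = ci − ai + ac.
This gives a 30×20 integer matrix of rank 20; reducing to Smith normal form yields diagonal entries (1,1,1,1,1,1,1,1,1,1,1,1,1,1,1,1,1,1,1,2).

Reading off H_k = ker ∂_k / im ∂_{k+1}:

  H_0: rank C_0 − rank ∂_1 = 10 − 9 = 1, and the invariant factors of ∂_1 are all 1, so H_0 ≅ Z.
  H_1: rank ker ∂_1 − rank ∂_2 = (30 − 9) − 20 = 1, and ∂_2 has invariant factor 2 > 1, so H_1 ≅ Z ⊕ Z/2.
  H_2: rank ker ∂_2 − rank ∂_3 = (20 − 20) − 0 = 0, and there is no ∂_3, so H_2 ≅ 0.

As a check, the Euler characteristic is 10 − 30 + 20 = 0, which agrees with 1 − 1 + 0 = 0.

Hence the Betti numbers are b_0 = 1, b_1 = 1, b_2 = 0.

b_0 = 1, b_1 = 1, b_2 = 0.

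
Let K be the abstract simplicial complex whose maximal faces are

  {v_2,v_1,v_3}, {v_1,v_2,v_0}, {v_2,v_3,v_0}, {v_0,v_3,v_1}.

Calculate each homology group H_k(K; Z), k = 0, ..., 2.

H_0 = Z,  H_1 = 0,  H_2 = Z.

Fix the vertex order v_0 < v_1 < v_2 < v_3 and write every simplex with vertices in increasing order. Then dim K = 2 and the simplices of K are:

  0-simplices (4): [v_0], [v_1], [v_2], [v_3]
  1-simplices (6): [v_0,v_1], [v_0,v_2], [v_0,v_3], [v_1,v_2], [v_1,v_3], [v_2,v_3]
  2-simplices (4): [v_0,v_1,v_2], [v_0,v_1,v_3], [v_0,v_2,v_3], [v_1,v_2,v_3]

so the chain groups are C_0 ≅ Z^4, C_1 ≅ Z^6, C_2 ≅ Z^4.

Boundary ∂_1: C_1 → C_0 is given by ∂[p,q] = [q] − [p]. For instance
  ∂[v_0,v_3] = [v_3] − [v_0].
The 4×6 boundary matrix has rank 3 and Smith normal form diag(1,1,1).

∂_2: C_2 → C_1 maps a triangle to the signed sum of its edges. For instance
  ∂[v_0,v_1,v_2] = [v_1,v_2] − [v_0,v_2] + [v_0,v_1],
  ∂[v_0,v_2,v_3] = [v_2,v_3] − [v_0,v_3] + [v_0,v_2].
As a 6×4 matrix over Z this has rank 3, with invariant factors (1,1,1).

From H_k ≅ ker(∂_k) / im(∂_{k+1}) we obtain:

  H_0: rank C_0 − rank ∂_1 = 4 − 3 = 1, and the invariant factors of ∂_1 are all 1, so H_0 = Z.
  H_1: rank ker ∂_1 − rank ∂_2 = (6 − 3) − 3 = 0, and the invariant factors of ∂_2 are all 1, so H_1 = 0.
  H_2: rank ker ∂_2 − rank ∂_3 = (4 − 3) − 0 = 1, and there is no ∂_3, so H_2 = Z.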